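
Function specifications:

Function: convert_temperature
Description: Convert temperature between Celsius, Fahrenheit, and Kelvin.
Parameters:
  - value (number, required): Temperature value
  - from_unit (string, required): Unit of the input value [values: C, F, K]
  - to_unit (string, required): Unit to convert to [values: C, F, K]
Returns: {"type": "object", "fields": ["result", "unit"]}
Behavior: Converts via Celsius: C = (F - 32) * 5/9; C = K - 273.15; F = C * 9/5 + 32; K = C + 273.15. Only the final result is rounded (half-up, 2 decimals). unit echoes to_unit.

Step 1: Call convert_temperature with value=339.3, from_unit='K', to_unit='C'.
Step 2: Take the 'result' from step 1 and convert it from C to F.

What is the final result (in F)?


Step 1: convert_temperature(value=339.3, from_unit=K, to_unit=C)
  To C: 339.3 - 273.15 = 66.15
  Target is C: 66.15
  Round to 2 decimals: 66.15
  -> result = 66.15 C
Step 2: convert_temperature(value=66.15, from_unit=C, to_unit=F)
  Input already in C: 66.15
  To F: 66.15 * 9/5 + 32 = 151.07
  Round to 2 decimals: 151.07
  -> result = 151.07 F
151.07 F


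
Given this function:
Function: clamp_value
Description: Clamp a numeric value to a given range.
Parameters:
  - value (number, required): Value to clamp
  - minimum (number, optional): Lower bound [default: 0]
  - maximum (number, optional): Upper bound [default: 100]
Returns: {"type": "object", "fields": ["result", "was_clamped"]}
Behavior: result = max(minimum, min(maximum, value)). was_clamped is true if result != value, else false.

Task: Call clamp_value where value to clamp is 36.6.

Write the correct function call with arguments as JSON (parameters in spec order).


Mapping each described value to its parameter name:
  'Value to clamp' -> value = 36.6
clamp_value({"value": 36.6})


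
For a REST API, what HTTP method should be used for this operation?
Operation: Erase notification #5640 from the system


GET = read, POST = create, PUT = update/replace, DELETE = remove
This operation is a removal.
DELETE


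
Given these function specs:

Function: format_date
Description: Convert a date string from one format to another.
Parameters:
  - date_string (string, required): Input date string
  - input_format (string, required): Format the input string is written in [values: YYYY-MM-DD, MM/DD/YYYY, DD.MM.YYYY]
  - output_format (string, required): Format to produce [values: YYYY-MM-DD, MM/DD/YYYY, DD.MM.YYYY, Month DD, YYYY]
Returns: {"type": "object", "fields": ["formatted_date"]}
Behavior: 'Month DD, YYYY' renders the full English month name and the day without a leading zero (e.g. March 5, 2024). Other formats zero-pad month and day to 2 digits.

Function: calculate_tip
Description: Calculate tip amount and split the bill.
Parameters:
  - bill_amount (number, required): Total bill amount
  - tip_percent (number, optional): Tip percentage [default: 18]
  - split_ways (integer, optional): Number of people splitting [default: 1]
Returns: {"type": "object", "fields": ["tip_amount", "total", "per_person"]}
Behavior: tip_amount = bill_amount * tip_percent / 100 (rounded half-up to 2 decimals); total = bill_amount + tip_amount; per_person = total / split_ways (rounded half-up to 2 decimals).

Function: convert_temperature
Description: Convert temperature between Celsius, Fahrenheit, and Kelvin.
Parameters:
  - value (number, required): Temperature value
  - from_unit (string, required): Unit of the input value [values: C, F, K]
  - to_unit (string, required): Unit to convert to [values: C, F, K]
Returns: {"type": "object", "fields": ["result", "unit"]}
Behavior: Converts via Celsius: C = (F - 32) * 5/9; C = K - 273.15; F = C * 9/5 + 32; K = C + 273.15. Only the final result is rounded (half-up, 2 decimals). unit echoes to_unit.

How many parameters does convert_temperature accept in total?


Parameters of convert_temperature: value (required), from_unit (required), to_unit (required)
Total:
3


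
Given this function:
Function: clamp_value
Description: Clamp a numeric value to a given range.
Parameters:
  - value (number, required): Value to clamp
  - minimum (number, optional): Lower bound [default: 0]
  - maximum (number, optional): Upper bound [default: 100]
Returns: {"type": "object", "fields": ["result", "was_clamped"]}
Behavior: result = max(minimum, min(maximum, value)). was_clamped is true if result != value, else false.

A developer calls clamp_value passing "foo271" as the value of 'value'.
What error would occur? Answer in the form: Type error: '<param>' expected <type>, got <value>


Spec: 'value' is declared as number; "foo271" is a string.
Type error: 'value' expected number, got "foo271"


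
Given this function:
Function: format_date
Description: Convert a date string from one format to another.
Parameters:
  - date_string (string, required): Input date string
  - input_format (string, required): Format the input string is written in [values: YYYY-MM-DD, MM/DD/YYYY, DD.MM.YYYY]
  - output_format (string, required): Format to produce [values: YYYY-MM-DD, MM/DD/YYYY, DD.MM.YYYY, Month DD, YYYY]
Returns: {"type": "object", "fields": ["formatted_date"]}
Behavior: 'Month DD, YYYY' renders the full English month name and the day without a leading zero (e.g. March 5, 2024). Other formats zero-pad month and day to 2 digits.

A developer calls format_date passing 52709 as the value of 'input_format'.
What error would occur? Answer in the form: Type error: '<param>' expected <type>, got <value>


Spec: 'input_format' is declared as string; 52709 is an integer.
Type error: 'input_format' expected string, got 52709


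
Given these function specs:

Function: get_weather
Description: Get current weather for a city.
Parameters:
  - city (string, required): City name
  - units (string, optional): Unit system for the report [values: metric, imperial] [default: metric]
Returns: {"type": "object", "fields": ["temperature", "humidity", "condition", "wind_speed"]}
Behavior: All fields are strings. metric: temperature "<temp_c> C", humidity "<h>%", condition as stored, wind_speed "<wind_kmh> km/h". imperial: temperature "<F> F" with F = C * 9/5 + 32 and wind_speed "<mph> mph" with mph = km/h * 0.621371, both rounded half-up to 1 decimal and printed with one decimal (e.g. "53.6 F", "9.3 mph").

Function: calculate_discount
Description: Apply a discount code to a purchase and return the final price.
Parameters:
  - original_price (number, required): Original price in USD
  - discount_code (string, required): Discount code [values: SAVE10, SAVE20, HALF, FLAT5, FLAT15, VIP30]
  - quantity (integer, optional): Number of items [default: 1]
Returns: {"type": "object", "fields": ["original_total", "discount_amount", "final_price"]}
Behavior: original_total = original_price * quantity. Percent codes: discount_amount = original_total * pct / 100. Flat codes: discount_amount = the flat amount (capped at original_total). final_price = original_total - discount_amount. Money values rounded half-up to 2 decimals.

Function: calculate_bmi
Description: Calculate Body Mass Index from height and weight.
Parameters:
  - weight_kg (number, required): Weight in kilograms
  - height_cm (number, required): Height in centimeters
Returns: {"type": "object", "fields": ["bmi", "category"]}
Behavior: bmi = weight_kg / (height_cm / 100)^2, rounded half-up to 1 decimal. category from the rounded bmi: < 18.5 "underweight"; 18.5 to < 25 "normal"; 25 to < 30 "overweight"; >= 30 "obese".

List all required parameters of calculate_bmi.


Parameters of calculate_bmi and their required/optional flag:
  weight_kg: required
  height_cm: required
height_cm, weight_kg


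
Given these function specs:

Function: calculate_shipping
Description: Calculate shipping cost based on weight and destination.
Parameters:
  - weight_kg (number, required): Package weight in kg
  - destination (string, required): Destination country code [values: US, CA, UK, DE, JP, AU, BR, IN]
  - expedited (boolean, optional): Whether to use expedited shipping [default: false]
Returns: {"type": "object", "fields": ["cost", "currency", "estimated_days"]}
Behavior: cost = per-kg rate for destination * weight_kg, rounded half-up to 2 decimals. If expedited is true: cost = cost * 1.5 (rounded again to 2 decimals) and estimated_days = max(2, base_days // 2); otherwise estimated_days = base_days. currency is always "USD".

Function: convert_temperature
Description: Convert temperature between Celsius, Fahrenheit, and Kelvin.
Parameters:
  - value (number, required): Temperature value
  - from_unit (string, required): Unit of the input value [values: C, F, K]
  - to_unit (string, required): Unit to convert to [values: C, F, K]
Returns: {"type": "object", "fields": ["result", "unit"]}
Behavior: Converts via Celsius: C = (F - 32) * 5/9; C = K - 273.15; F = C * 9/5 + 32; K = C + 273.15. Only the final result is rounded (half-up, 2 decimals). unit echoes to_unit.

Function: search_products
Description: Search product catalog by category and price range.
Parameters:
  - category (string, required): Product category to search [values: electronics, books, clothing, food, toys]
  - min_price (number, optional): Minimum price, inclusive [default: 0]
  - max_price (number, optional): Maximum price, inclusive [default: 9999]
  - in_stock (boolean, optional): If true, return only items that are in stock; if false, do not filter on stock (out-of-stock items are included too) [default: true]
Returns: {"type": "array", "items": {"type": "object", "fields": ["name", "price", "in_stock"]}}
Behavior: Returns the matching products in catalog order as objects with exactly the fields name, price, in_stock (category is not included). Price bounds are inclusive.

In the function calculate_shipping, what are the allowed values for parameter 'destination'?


The calculate_shipping spec declares:
  - destination (string, required): Destination country code [values: US, CA, UK, DE, JP, AU, BR, IN]
Allowed values:
US, CA, UK, DE, JP, AU, BR, IN


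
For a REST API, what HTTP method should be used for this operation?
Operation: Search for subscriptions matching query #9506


GET = read, POST = create, PUT = update/replace, DELETE = remove
This operation is a read.
GET


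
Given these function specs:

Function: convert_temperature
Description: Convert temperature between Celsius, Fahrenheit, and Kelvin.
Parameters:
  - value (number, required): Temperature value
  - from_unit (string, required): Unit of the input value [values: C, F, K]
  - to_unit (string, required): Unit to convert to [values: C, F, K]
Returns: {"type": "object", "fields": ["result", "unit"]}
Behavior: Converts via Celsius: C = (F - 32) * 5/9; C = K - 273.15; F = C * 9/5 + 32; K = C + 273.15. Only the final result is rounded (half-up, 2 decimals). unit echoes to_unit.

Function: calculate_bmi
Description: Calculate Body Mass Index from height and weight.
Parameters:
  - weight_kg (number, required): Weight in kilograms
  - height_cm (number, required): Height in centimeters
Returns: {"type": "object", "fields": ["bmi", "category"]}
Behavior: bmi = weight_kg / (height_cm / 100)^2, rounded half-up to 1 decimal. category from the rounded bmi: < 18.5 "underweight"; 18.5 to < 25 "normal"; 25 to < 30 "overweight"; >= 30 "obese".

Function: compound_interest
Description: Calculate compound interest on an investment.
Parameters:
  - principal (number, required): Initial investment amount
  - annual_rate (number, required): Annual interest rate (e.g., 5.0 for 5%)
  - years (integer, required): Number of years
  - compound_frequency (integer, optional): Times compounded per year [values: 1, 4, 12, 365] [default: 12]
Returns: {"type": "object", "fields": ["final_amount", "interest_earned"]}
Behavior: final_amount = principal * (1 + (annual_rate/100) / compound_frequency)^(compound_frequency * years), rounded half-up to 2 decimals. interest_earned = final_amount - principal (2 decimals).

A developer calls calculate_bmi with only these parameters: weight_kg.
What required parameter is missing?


Required parameters: weight_kg, height_cm
Provided: weight_kg
Missing: height_cm
height_cm


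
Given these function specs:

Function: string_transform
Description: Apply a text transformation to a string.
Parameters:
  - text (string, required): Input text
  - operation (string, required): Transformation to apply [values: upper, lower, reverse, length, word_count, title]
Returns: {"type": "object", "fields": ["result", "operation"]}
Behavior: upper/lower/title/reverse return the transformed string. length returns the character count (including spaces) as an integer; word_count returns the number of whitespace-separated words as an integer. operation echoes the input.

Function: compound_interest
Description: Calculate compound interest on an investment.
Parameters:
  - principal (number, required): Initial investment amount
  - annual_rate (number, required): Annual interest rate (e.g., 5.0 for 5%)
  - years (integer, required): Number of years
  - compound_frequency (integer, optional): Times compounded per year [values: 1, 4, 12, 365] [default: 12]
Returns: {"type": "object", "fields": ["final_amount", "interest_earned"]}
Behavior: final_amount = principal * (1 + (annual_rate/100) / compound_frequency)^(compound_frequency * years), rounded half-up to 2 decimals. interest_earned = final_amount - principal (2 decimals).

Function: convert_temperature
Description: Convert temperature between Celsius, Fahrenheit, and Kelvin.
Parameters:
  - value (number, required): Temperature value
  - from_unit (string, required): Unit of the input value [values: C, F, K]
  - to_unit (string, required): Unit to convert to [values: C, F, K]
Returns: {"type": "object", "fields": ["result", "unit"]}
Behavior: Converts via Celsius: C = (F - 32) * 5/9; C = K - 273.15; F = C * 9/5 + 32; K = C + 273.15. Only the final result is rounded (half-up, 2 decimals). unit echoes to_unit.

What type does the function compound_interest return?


The compound_interest spec declares Returns: {"type": "object", "fields": ["final_amount", "interest_earned"]}
Type:
object


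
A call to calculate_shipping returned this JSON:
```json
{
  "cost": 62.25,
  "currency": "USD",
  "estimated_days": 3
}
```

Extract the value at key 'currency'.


USD


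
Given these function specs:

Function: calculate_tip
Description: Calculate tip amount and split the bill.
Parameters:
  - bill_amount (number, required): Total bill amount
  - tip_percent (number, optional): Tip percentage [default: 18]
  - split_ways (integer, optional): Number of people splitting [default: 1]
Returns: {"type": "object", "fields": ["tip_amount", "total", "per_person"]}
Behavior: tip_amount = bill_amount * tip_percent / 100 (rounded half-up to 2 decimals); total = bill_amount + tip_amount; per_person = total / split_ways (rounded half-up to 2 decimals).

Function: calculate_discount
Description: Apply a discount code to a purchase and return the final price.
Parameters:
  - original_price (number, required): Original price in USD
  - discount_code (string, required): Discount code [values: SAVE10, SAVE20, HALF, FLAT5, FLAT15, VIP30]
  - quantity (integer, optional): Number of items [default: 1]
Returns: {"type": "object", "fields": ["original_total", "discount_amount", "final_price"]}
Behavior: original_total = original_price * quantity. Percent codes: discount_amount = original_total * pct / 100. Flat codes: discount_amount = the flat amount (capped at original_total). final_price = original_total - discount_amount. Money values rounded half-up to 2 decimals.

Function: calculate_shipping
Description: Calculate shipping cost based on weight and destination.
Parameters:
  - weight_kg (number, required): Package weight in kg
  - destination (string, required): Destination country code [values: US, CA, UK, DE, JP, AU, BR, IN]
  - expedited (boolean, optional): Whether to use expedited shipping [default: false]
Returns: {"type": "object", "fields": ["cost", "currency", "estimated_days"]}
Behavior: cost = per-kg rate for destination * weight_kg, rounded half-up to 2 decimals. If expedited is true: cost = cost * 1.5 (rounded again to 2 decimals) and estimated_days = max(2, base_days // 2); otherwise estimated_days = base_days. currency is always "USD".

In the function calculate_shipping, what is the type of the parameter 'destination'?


The calculate_shipping spec declares:
  - destination (string, required): Destination country code [values: US, CA, UK, DE, JP, AU, BR, IN]
Type:
string


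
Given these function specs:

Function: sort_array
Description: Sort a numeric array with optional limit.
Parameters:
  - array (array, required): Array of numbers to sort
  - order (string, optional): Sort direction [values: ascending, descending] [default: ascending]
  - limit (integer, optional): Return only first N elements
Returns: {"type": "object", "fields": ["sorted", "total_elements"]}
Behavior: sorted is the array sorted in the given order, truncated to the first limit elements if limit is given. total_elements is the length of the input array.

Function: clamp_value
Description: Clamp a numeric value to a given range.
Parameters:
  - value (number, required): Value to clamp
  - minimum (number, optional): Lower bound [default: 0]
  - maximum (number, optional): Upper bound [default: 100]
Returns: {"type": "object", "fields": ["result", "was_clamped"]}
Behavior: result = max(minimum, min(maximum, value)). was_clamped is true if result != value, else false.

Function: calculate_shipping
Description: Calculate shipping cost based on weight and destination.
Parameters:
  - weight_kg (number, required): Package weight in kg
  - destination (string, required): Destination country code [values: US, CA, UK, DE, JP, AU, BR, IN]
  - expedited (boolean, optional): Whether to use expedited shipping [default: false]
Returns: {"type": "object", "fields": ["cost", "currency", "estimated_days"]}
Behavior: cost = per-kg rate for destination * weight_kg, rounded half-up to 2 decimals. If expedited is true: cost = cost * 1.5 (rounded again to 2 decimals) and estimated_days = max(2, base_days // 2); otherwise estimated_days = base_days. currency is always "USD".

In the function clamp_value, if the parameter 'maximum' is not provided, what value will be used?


The clamp_value spec declares:
  - maximum (number, optional): Upper bound [default: 100]
Default:
100


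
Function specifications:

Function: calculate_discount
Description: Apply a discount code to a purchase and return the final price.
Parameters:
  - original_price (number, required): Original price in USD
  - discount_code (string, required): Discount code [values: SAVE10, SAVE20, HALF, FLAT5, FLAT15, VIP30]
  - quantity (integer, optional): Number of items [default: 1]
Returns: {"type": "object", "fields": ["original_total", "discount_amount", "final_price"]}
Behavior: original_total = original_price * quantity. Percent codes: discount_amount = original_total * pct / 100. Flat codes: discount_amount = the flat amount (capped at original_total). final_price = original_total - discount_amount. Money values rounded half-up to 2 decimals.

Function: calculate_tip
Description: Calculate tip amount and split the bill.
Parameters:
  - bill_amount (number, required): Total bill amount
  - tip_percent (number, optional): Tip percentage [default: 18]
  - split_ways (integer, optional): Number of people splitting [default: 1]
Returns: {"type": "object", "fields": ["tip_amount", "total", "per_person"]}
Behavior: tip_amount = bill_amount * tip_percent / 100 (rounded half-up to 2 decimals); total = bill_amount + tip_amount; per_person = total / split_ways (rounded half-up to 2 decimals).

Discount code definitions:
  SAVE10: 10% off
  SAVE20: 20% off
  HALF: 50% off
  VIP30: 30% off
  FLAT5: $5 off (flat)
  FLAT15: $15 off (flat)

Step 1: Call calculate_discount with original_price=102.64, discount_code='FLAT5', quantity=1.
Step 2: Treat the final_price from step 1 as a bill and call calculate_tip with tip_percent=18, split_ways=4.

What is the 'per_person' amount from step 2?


Step 1: calculate_discount(original_price=102.64, discount_code=FLAT5, quantity=1)
  original_total = 102.64 * 1 = 102.64
  FLAT5 = $5 flat: discount_amount = min(5.00, 102.64) = 5.00
  final_price = 102.64 - 5.00 = 97.64
  -> final_price = 97.64
Step 2: calculate_tip(bill_amount=97.64, tip_percent=18, split_ways=4)
  tip_amount = 97.64 * 18/100 = 17.5752 -> 17.58
  total = 97.64 + 17.58 = 115.22
  per_person = 115.22 / 4 = 28.805 -> 28.81
  -> per_person = 28.81
$28.81


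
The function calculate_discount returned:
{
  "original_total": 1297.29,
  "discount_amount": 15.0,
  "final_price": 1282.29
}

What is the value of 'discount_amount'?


15.0


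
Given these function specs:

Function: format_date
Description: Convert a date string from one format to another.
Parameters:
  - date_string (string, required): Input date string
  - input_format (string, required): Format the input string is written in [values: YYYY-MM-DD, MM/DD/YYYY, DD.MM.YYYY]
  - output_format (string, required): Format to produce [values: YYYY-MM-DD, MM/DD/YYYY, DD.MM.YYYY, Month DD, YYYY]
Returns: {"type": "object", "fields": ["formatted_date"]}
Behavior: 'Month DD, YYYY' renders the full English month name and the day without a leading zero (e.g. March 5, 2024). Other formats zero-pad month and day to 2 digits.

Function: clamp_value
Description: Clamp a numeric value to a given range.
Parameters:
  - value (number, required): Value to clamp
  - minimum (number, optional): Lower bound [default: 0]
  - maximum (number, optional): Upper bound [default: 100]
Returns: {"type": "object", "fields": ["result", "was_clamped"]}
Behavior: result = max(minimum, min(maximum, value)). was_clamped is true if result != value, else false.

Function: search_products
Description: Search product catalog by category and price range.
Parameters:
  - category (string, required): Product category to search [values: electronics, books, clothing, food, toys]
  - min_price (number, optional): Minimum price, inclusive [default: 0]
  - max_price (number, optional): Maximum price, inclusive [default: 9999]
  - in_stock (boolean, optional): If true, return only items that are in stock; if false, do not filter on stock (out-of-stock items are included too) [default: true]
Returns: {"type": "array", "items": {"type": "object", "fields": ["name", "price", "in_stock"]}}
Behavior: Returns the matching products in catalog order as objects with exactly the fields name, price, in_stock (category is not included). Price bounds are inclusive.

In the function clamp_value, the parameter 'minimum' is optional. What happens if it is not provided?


The clamp_value spec declares:
  - minimum (number, optional): Lower bound [default: 0]
It defaults to 0


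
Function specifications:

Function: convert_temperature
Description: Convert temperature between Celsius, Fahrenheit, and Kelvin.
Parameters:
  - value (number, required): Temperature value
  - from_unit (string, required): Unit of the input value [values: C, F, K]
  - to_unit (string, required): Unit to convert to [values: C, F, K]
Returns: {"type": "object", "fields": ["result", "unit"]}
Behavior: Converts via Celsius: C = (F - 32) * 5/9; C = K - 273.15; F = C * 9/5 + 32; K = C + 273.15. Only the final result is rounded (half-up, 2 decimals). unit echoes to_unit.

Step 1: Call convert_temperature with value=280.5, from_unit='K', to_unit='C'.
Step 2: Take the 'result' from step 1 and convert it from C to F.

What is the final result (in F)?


Step 1: convert_temperature(value=280.5, from_unit=K, to_unit=C)
  To C: 280.5 - 273.15 = 7.35
  Target is C: 7.35
  Round to 2 decimals: 7.35
  -> result = 7.35 C
Step 2: convert_temperature(value=7.35, from_unit=C, to_unit=F)
  Input already in C: 7.35
  To F: 7.35 * 9/5 + 32 = 45.23
  Round to 2 decimals: 45.23
  -> result = 45.23 F
45.23 F


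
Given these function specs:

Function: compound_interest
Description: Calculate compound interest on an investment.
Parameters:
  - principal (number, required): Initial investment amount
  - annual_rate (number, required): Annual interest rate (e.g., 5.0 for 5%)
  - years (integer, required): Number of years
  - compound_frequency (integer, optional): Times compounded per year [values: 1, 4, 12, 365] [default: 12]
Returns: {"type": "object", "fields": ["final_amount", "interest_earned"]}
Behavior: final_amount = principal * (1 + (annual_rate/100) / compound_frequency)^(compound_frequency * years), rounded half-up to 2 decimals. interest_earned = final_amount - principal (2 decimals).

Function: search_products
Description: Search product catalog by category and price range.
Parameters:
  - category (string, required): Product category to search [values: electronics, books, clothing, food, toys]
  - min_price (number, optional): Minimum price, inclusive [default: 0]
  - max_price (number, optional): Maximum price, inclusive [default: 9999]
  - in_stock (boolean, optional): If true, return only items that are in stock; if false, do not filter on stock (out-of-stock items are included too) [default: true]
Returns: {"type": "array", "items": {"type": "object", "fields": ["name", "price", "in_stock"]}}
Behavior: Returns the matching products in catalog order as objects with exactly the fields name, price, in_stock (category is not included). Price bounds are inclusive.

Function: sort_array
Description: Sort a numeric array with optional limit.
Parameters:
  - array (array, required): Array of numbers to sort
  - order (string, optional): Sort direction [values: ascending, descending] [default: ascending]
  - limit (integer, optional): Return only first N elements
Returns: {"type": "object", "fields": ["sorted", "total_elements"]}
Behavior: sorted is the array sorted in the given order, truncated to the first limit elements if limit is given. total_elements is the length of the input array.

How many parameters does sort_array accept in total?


Parameters of sort_array: array (required), order (optional), limit (optional)
Total:
3


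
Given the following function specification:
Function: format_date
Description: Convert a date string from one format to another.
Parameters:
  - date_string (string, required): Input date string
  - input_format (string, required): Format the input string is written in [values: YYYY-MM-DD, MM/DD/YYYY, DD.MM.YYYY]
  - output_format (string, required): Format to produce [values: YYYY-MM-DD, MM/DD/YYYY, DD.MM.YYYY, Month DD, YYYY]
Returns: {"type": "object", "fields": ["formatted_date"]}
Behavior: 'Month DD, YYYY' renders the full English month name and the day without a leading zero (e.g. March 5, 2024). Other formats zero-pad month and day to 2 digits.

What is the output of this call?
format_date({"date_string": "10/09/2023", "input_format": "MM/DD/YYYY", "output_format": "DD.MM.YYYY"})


Parse '10/09/2023' as MM/DD/YYYY: year=2023, month=10, day=9
Render as DD.MM.YYYY: 09.10.2023
Output:
{"formatted_date": "09.10.2023"}


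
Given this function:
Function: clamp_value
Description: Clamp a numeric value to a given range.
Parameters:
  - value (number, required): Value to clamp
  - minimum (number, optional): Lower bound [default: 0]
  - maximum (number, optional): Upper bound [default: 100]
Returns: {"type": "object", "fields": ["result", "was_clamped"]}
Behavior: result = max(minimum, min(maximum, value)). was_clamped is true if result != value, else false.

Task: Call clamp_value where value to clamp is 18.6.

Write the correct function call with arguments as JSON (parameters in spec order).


Mapping each described value to its parameter name:
  'Value to clamp' -> value = 18.6
clamp_value({"value": 18.6})


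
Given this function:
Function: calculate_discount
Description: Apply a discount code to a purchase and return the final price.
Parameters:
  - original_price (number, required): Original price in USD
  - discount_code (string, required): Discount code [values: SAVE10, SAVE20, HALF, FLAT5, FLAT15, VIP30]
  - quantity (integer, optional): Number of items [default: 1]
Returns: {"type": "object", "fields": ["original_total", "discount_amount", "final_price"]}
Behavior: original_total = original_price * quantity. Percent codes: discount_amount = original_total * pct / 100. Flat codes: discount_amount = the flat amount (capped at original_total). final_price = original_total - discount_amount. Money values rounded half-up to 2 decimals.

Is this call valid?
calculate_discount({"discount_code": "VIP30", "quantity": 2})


Checking required parameters...
Missing required parameter: original_price
Invalid - missing required parameter 'original_price'


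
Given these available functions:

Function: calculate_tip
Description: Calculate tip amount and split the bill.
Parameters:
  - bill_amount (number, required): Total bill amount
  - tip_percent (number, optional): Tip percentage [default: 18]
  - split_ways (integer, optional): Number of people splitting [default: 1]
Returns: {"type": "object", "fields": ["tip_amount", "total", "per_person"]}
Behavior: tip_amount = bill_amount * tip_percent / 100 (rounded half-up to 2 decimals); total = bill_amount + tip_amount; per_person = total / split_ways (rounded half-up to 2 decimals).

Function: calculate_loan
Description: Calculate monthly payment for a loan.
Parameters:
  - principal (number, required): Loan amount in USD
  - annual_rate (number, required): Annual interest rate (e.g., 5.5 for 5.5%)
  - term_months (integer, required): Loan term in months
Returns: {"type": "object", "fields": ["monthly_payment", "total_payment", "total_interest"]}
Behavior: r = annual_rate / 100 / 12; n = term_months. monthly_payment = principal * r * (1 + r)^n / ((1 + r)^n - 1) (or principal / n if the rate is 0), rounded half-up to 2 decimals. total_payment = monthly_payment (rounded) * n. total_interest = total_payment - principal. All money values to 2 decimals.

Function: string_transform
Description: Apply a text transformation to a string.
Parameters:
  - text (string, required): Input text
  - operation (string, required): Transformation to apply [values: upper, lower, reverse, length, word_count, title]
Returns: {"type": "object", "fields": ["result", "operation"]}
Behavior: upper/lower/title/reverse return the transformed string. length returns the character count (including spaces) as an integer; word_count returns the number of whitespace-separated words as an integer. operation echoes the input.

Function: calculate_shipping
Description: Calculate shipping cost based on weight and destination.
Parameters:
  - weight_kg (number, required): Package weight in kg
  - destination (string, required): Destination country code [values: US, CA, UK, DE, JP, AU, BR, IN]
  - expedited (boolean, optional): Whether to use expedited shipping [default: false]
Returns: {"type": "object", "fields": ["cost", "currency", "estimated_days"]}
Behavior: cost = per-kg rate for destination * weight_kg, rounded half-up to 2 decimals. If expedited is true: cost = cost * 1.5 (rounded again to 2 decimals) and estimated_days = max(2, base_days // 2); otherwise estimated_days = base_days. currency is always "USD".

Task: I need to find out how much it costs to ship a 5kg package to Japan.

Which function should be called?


The task needs a function whose description is: Calculate shipping cost based on weight and destination.
calculate_shipping


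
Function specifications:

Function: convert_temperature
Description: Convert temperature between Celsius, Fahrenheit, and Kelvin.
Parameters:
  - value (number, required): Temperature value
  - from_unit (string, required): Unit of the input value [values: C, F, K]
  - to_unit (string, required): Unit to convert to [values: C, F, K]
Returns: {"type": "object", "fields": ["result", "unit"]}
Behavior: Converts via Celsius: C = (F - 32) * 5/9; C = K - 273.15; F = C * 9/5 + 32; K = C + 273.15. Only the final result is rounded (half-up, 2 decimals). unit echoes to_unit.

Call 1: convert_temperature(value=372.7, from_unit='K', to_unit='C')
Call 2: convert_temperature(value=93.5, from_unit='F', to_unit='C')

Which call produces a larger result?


Call 1:
  To C: 372.7 - 273.15 = 99.55
  Target is C: 99.55
  Round to 2 decimals: 99.55
  -> 99.55 C
Call 2:
  To C: (93.5 - 32) * 5/9 = 34.166667
  Target is C: 34.166667
  Round to 2 decimals: 34.17
  -> 34.17 C
Call 1 (99.55 C)


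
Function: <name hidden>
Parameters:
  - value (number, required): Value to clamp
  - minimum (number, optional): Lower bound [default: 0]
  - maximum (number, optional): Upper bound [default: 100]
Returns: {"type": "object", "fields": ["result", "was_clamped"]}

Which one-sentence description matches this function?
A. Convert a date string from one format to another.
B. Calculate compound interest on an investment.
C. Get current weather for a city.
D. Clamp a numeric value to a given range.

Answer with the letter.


Parameters value, minimum, maximum and return ["result", "was_clamped"] fit: Clamp a numeric value to a given range.
D


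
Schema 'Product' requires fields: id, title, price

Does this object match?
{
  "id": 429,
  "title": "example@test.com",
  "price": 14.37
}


Checking required fields... All present.
Valid - all required fields present


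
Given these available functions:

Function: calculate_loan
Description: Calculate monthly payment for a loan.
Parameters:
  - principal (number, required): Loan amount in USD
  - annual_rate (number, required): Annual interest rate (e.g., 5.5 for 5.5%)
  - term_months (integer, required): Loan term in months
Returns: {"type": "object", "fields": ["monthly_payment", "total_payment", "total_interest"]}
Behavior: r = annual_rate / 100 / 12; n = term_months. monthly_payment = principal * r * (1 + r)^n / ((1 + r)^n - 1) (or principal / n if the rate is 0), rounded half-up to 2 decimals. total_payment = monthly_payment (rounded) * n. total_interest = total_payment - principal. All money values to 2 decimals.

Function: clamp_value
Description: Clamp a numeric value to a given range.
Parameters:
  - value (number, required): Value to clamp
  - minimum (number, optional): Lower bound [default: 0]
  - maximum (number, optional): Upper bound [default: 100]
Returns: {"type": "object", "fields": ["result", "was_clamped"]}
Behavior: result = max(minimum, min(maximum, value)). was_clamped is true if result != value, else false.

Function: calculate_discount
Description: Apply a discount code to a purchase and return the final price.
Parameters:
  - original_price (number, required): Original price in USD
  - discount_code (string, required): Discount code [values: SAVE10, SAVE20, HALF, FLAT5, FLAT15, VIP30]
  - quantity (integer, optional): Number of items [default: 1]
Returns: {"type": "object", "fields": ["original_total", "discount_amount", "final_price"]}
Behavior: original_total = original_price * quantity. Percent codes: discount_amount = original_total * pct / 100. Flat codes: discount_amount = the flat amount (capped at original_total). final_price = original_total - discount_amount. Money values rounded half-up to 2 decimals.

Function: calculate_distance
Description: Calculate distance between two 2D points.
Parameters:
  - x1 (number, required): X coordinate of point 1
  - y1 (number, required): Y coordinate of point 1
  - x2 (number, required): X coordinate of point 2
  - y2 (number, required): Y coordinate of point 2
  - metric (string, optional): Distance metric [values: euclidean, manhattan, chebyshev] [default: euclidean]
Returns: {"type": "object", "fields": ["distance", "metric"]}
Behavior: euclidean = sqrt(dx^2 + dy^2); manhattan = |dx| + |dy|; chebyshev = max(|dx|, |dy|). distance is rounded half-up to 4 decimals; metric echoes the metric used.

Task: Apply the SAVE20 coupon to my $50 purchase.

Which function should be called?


The task needs a function whose description is: Apply a discount code to a purchase and return the final price.
calculate_discount


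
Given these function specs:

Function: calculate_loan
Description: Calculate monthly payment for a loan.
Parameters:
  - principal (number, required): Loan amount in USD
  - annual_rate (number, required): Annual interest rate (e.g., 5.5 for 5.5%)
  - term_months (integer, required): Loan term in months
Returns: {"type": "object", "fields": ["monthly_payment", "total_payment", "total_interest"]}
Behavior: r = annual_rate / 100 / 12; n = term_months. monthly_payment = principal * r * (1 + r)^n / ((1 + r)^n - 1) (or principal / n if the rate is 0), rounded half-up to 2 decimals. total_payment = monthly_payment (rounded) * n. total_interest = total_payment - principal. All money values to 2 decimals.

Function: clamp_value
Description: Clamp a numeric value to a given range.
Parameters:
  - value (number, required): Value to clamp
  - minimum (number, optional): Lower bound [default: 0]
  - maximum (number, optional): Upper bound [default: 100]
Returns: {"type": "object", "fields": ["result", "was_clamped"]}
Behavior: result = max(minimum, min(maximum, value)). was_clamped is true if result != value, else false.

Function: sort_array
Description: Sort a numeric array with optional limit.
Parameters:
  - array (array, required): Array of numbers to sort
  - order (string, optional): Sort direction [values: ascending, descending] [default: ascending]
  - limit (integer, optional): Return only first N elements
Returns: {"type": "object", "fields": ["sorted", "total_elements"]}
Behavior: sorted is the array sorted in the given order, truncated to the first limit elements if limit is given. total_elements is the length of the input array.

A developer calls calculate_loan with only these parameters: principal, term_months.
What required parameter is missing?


Required parameters: principal, annual_rate, term_months
Provided: principal, term_months
Missing: annual_rate
annual_rate


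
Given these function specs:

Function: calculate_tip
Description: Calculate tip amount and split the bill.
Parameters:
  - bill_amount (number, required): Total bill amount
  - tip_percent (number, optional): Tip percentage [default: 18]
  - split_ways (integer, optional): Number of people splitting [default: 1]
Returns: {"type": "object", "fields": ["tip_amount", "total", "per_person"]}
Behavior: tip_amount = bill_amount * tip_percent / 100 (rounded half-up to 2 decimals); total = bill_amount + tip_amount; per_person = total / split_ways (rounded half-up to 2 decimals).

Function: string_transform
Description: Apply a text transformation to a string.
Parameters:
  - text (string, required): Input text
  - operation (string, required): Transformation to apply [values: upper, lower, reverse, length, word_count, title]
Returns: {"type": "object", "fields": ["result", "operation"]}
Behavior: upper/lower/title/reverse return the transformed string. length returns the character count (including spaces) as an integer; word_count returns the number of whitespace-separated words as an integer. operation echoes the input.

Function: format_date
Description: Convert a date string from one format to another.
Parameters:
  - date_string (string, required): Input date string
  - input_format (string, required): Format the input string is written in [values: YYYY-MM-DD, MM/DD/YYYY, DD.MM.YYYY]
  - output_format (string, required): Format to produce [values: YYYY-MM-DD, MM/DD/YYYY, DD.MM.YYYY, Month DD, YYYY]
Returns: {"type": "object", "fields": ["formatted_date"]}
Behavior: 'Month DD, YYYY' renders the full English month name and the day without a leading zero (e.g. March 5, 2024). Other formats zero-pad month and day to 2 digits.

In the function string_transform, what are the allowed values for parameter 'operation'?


The string_transform spec declares:
  - operation (string, required): Transformation to apply [values: upper, lower, reverse, length, word_count, title]
Allowed values:
upper, lower, reverse, length, word_count, title


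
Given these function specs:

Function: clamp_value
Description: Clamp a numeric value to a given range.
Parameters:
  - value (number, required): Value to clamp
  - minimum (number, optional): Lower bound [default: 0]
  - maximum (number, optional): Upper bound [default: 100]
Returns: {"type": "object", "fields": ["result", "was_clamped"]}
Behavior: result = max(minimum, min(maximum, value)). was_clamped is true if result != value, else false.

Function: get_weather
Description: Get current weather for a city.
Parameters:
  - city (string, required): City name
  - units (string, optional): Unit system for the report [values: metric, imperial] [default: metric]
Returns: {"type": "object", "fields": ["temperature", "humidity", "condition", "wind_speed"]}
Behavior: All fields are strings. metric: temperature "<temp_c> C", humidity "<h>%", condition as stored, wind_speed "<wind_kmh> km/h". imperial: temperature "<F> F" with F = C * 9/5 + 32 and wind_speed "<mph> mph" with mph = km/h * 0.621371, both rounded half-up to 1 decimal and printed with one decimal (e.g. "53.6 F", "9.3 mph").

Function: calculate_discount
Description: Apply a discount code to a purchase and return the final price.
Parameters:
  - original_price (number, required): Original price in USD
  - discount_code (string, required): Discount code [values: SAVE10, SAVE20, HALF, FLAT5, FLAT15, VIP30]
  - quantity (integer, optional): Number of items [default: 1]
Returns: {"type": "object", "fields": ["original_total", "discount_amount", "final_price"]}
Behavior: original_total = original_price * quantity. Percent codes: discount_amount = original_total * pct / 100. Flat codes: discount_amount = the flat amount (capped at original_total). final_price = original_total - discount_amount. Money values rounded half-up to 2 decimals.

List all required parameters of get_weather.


Parameters of get_weather and their required/optional flag:
  city: required
  units: optional
city
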